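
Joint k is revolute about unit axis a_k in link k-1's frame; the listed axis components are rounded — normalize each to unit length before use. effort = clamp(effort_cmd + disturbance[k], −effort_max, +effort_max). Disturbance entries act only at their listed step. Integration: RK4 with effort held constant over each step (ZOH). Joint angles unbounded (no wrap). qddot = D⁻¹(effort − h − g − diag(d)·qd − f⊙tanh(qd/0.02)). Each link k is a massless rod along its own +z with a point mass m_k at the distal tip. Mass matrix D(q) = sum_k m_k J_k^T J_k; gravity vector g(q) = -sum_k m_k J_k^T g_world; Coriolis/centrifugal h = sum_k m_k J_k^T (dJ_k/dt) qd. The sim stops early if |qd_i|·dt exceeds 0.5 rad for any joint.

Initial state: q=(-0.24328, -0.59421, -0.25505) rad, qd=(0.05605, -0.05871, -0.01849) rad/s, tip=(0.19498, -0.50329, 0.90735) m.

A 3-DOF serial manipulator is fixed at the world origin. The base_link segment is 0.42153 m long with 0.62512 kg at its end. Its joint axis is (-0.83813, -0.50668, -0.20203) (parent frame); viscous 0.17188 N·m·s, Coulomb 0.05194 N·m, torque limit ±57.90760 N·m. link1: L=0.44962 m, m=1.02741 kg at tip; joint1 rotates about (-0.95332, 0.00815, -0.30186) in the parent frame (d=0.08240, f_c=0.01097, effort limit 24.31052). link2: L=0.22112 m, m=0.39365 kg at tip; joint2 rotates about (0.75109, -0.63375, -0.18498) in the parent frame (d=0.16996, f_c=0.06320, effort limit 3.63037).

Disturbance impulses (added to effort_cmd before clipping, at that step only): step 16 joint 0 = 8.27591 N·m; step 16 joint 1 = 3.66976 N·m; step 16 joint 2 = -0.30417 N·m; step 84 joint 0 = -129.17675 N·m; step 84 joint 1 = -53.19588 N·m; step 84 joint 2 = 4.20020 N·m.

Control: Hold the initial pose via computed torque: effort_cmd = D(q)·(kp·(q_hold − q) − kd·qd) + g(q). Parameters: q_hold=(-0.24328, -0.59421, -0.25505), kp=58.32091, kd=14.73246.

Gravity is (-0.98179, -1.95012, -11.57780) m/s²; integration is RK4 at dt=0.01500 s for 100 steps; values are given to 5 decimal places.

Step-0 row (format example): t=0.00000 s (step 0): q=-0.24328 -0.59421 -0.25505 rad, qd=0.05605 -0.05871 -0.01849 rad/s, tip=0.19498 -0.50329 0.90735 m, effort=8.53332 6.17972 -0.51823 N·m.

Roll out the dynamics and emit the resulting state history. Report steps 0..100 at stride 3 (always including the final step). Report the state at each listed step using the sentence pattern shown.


t=0.04500 s (step 3): q=-0.24176 -0.59553 -0.25483 rad, qd=0.01793 -0.01325 -0.00512 rad/s, tip=0.19420 -0.50285 0.90758 m, effort=8.79203 6.24887 -0.51910 N·m.
t=0.09000 s (step 6): q=-0.24138 -0.59564 -0.25458 rad, qd=0.00284 0.00003 -0.00398 rad/s, tip=0.19397 -0.50267 0.90771 m, effort=8.93514 6.29617 -0.52094 N·m.
t=0.13500 s (step 9): q=-0.24141 -0.59548 -0.25436 rad, qd=-0.00189 0.00120 -0.00539 rad/s, tip=0.19395 -0.50266 0.90774 m, effort=9.00998 6.32638 -0.52302 N·m.
t=0.18000 s (step 12): q=-0.24157 -0.59533 -0.25416 rad, qd=-0.00330 0.00050 -0.00544 rad/s, tip=0.19401 -0.50274 0.90771 m, effort=9.05044 6.34417 -0.52476 N·m.
t=0.22500 s (step 15): q=-0.24176 -0.59521 -0.25395 rad, qd=-0.00352 -0.00017 -0.00550 rad/s, tip=0.19409 -0.50286 0.90765 m, effort=9.07274 6.35406 -0.52587 N·m.
t=0.27000 s (step 18): q=-0.23997 -0.59500 -0.25372 rad, qd=0.06799 0.00786 -0.00354 rad/s, tip=0.19305 -0.50151 0.90865 m, effort=7.51919 5.65622 -0.46674 N·m.
t=0.31500 s (step 21): q=-0.23815 -0.59442 -0.25348 rad, qd=0.01914 0.01133 -0.00448 rad/s, tip=0.19196 -0.49997 0.90980 m, effort=8.21547 5.95882 -0.49043 N·m.
t=0.36000 s (step 24): q=-0.23788 -0.59392 -0.25328 rad, qd=-0.00225 0.00506 -0.00598 rad/s, tip=0.19175 -0.49957 0.91014 m, effort=8.62012 6.14332 -0.50639 N·m.
t=0.40500 s (step 27): q=-0.23821 -0.59375 -0.25310 rad, qd=-0.00981 -0.00235 -0.00627 rad/s, tip=0.19191 -0.49977 0.91002 m, effort=8.84446 6.25147 -0.51694 N·m.
t=0.45000 s (step 30): q=-0.23875 -0.59384 -0.25292 rad, qd=-0.01208 -0.00625 -0.00622 rad/s, tip=0.19220 -0.50023 0.90969 m, effort=8.96959 6.31256 -0.52325 N·m.
t=0.49500 s (step 33): q=-0.23933 -0.59404 -0.25273 rad, qd=-0.01205 -0.00750 -0.00619 rad/s, tip=0.19253 -0.50078 0.90929 m, effort=9.03832 6.34577 -0.52681 N·m.
t=0.54000 s (step 36): q=-0.23989 -0.59426 -0.25255 rad, qd=-0.01102 -0.00728 -0.00620 rad/s, tip=0.19284 -0.50132 0.90890 m, effort=9.07473 6.36278 -0.52874 N·m.
t=0.58500 s (step 39): q=-0.24039 -0.59445 -0.25237 rad, qd=-0.00963 -0.00636 -0.00623 rad/s, tip=0.19312 -0.50180 0.90855 m, effort=9.09296 6.37060 -0.52972 N·m.
t=0.63000 s (step 42): q=-0.24082 -0.59459 -0.25219 rad, qd=-0.00822 -0.00520 -0.00627 rad/s, tip=0.19335 -0.50222 0.90825 m, effort=9.10122 6.37339 -0.53017 N·m.
t=0.67500 s (step 45): q=-0.24120 -0.59468 -0.25200 rad, qd=-0.00692 -0.00404 -0.00632 rad/s, tip=0.19356 -0.50256 0.90800 m, effort=9.10427 6.37353 -0.53032 N·m.
t=0.72000 s (step 48): q=-0.24152 -0.59472 -0.25183 rad, qd=-0.00577 -0.00301 -0.00636 rad/s, tip=0.19372 -0.50284 0.90781 m, effort=9.10475 6.37241 -0.53033 N·m.
t=0.76500 s (step 51): q=-0.24179 -0.59472 -0.25165 rad, qd=-0.00480 -0.00216 -0.00640 rad/s, tip=0.19386 -0.50307 0.90765 m, effort=9.10410 6.37078 -0.53028 N·m.
t=0.81000 s (step 54): q=-0.24203 -0.59469 -0.25147 rad, qd=-0.00399 -0.00150 -0.00645 rad/s, tip=0.19397 -0.50325 0.90753 m, effort=9.10307 6.36902 -0.53022 N·m.
t=0.85500 s (step 57): q=-0.24223 -0.59462 -0.25129 rad, qd=-0.00331 -0.00101 -0.00649 rad/s, tip=0.19406 -0.50340 0.90744 m, effort=9.10204 6.36735 -0.53016 N·m.
t=0.90000 s (step 60): q=-0.24240 -0.59454 -0.25112 rad, qd=-0.00274 -0.00066 -0.00653 rad/s, tip=0.19413 -0.50352 0.90737 m, effort=9.10116 6.36584 -0.53012 N·m.
t=0.94500 s (step 63): q=-0.24254 -0.59445 -0.25095 rad, qd=-0.00227 -0.00043 -0.00657 rad/s, tip=0.19419 -0.50361 0.90732 m, effort=9.10048 6.36451 -0.53010 N·m.
t=0.99000 s (step 66): q=-0.24267 -0.59435 -0.25077 rad, qd=-0.00187 -0.00029 -0.00661 rad/s, tip=0.19424 -0.50369 0.90728 m, effort=9.10001 6.36338 -0.53010 N·m.
t=1.03500 s (step 69): q=-0.24279 -0.59424 -0.25060 rad, qd=-0.00154 -0.00023 -0.00666 rad/s, tip=0.19428 -0.50375 0.90725 m, effort=9.09972 6.36241 -0.53012 N·m.
t=1.08000 s (step 72): q=-0.24289 -0.59413 -0.25043 rad, qd=-0.00126 -0.00022 -0.00670 rad/s, tip=0.19431 -0.50380 0.90723 m, effort=9.09958 6.36159 -0.53017 N·m.
t=1.12500 s (step 75): q=-0.24297 -0.59402 -0.25026 rad, qd=-0.00102 -0.00025 -0.00674 rad/s, tip=0.19434 -0.50385 0.90722 m, effort=9.09955 6.36090 -0.53023 N·m.
t=1.17000 s (step 78): q=-0.24305 -0.59391 -0.25010 rad, qd=-0.00082 -0.00031 -0.00679 rad/s, tip=0.19436 -0.50388 0.90721 m, effort=9.09962 6.36031 -0.53030 N·m.
t=1.21500 s (step 81): q=-0.24312 -0.59381 -0.24993 rad, qd=-0.00065 -0.00038 -0.00684 rad/s, tip=0.19438 -0.50391 0.90721 m, effort=9.09975 6.35981 -0.53039 N·m.
t=1.26000 s (step 84): q=-0.24318 -0.59371 -0.24976 rad, qd=-0.00050 -0.00047 -0.00689 rad/s, tip=0.19439 -0.50394 0.90720 m, effort=-57.90760 -24.31052 3.63037 N·m.
t=1.30500 s (step 87): q=-0.26860 -0.58859 -0.20758 rad, qd=-0.45172 0.00968 0.45149 rad/s, tip=0.20420 -0.52720 0.89236 m, effort=19.85537 11.27118 -1.08225 N·m.
t=1.35000 s (step 90): q=-0.28090 -0.59031 -0.20233 rad, qd=-0.13441 -0.04393 -0.02545 rad/s, tip=0.21066 -0.53752 0.88438 m, effort=15.24308 9.14102 -0.82616 N·m.
t=1.39500 s (step 93): q=-0.28329 -0.59132 -0.20297 rad, qd=0.01360 -0.00765 -0.02385 rad/s, tip=0.21212 -0.53953 0.88267 m, effort=12.44237 7.84884 -0.71523 N·m.
t=1.44000 s (step 96): q=-0.28111 -0.59083 -0.20355 rad, qd=0.07719 0.02009 -0.02574 rad/s, tip=0.21093 -0.53770 0.88415 m, effort=10.82334 7.08847 -0.64600 N·m.
t=1.48500 s (step 99): q=-0.27704 -0.58951 -0.20415 rad, qd=0.10095 0.03091 -0.02553 rad/s, tip=0.20864 -0.53415 0.88703 m, effort=9.88866 6.65340 -0.60599 N·m.
t=1.50000 s (step 100): q=-0.27553 -0.58899 -0.20435 rad, qd=0.10341 0.03225 -0.02552 rad/s, tip=0.20777 -0.53282 0.88811 m.


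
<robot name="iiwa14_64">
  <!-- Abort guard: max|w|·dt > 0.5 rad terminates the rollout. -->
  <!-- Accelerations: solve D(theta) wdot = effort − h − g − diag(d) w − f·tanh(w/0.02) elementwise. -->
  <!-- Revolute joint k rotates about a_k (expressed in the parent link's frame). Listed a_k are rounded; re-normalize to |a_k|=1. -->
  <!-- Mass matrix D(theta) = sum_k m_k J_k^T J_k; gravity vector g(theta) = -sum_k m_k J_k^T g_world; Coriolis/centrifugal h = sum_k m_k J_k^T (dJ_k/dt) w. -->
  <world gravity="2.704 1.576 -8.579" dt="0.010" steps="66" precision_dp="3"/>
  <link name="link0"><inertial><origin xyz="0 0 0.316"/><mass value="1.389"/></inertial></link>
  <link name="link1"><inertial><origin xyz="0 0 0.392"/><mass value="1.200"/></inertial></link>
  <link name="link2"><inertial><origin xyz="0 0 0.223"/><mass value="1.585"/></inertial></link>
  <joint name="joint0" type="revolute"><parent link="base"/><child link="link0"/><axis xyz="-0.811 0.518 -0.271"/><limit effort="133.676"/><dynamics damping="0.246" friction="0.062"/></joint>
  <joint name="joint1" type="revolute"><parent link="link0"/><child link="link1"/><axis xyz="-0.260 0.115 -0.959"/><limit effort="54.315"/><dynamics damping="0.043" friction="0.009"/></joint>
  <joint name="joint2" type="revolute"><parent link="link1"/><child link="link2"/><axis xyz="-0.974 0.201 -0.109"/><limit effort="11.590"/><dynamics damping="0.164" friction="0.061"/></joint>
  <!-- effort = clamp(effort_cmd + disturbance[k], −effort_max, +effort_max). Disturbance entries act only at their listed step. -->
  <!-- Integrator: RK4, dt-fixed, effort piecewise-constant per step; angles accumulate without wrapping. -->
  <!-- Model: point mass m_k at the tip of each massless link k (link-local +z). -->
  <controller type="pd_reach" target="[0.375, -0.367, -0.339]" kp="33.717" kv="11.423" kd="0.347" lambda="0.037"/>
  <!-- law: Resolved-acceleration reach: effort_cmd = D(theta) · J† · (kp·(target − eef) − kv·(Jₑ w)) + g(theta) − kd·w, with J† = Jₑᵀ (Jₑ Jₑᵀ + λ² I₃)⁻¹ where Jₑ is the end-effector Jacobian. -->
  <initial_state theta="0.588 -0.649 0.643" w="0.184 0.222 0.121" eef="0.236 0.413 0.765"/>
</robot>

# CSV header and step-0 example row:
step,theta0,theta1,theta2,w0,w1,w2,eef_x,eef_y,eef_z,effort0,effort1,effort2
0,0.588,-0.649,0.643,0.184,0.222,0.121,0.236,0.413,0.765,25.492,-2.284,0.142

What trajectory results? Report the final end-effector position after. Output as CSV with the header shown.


step,theta0,theta1,theta2,w0,w1,w2,eef_x,eef_y,eef_z,effort0,effort1,effort2
1,0.595,-0.671,0.650,1.224,-4.447,1.351,0.237,0.415,0.763,25.769,-0.995,-0.519
2,0.611,-0.731,0.668,1.988,-7.537,2.212,0.238,0.416,0.760,26.621,-0.929,-0.977
3,0.634,-0.818,0.694,2.593,-9.791,3.041,0.240,0.416,0.756,25.061,-1.542,-1.287
4,0.663,-0.925,0.729,3.054,-11.364,3.893,0.243,0.416,0.750,20.873,-2.388,-1.406
5,0.695,-1.044,0.772,3.376,-12.295,4.710,0.248,0.415,0.743,15.235,-3.133,-1.309
6,0.730,-1.169,0.823,3.578,-12.685,5.424,0.254,0.413,0.734,9.191,-3.614,-1.016
7,0.766,-1.296,0.880,3.690,-12.675,5.997,0.261,0.409,0.724,3.285,-3.802,-0.591
8,0.803,-1.421,0.942,3.735,-12.399,6.421,0.269,0.405,0.712,-2.236,-3.734,-0.107
9,0.841,-1.543,1.008,3.731,-11.965,6.709,0.277,0.400,0.698,-7.242,-3.466,0.371
10,0.878,-1.660,1.076,3.692,-11.452,6.881,0.287,0.393,0.684,-11.661,-3.053,0.796
11,0.914,-1.772,1.145,3.626,-10.917,6.957,0.296,0.386,0.668,-15.462,-2.541,1.139
12,0.950,-1.878,1.215,3.540,-10.395,6.958,0.307,0.379,0.651,-18.652,-1.968,1.388
13,0.985,-1.980,1.284,3.439,-9.909,6.903,0.317,0.370,0.633,-21.264,-1.362,1.542
14,1.019,-2.077,1.353,3.325,-9.472,6.805,0.327,0.361,0.615,-23.353,-0.741,1.608
15,1.051,-2.169,1.420,3.201,-9.089,6.677,0.337,0.352,0.596,-24.979,-0.122,1.595
16,1.083,-2.258,1.486,3.068,-8.762,6.527,0.347,0.342,0.577,-26.211,0.486,1.517
17,1.113,-2.345,1.551,2.928,-8.492,6.361,0.357,0.332,0.557,-27.110,1.077,1.388
18,1.141,-2.428,1.613,2.781,-8.278,6.184,0.367,0.321,0.537,-27.739,1.647,1.219
19,1.168,-2.510,1.674,2.628,-8.117,5.998,0.376,0.311,0.517,-28.152,2.192,1.023
20,1.194,-2.591,1.733,2.469,-8.008,5.806,0.385,0.300,0.497,-28.399,2.714,0.810
21,1.218,-2.670,1.790,2.303,-7.948,5.607,0.393,0.289,0.477,-28.527,3.211,0.590
22,1.240,-2.750,1.845,2.130,-7.936,5.402,0.401,0.278,0.457,-28.578,3.684,0.372
23,1.260,-2.829,1.898,1.951,-7.970,5.190,0.408,0.268,0.437,-28.593,4.135,0.163
24,1.279,-2.909,1.949,1.765,-8.047,4.967,0.415,0.257,0.417,-28.612,4.563,-0.031
25,1.296,-2.990,1.998,1.573,-8.164,4.731,0.422,0.246,0.398,-28.681,4.969,-0.202
26,1.310,-3.073,2.044,1.374,-8.316,4.478,0.428,0.235,0.379,-28.846,5.353,-0.345
27,1.323,-3.156,2.087,1.170,-8.495,4.202,0.434,0.225,0.360,-29.166,5.712,-0.454
28,1.334,-3.242,2.127,0.964,-8.688,3.899,0.440,0.216,0.342,-29.710,6.042,-0.525
29,1.342,-3.330,2.165,0.757,-8.881,3.564,0.445,0.206,0.324,-30.567,6.338,-0.553
30,1.349,-3.420,2.199,0.550,-9.059,3.196,0.451,0.198,0.306,-31.849,6.591,-0.535
31,1.353,-3.511,2.229,0.341,-9.212,2.796,0.456,0.190,0.289,-33.702,6.795,-0.472
32,1.356,-3.604,2.255,0.125,-9.343,2.371,0.460,0.183,0.272,-36.325,6.941,-0.363
33,1.356,-3.698,2.276,-0.113,-9.475,1.930,0.465,0.176,0.257,-40.001,7.025,-0.209
34,1.353,-3.794,2.293,-0.394,-9.651,1.477,0.470,0.171,0.242,-45.093,7.039,-0.008
35,1.347,-3.892,2.306,-0.746,-9.932,1.006,0.474,0.167,0.228,-51.858,6.956,0.247
36,1.338,-3.994,2.313,-1.191,-10.360,0.492,0.479,0.163,0.214,-58.952,6.710,0.579
37,1.323,-4.100,2.315,-1.719,-10.890,-0.104,0.483,0.161,0.202,-55.315,6.308,1.014
38,1.304,-4.210,2.311,-2.113,-11.038,-0.773,0.488,0.160,0.191,-9.567,6.624,1.521
39,1.285,-4.312,2.301,-1.678,-9.392,-1.243,0.493,0.162,0.181,48.575,8.005,1.948
40,1.275,-4.389,2.289,-0.362,-6.081,-1.140,0.498,0.164,0.172,63.716,8.204,2.125
41,1.278,-4.433,2.279,1.050,-2.862,-0.663,0.502,0.166,0.163,59.404,7.380,2.047
42,1.295,-4.449,2.276,2.302,-0.225,-0.106,0.506,0.166,0.153,52.338,6.282,1.806
43,1.324,-4.440,2.277,3.404,1.927,0.368,0.509,0.165,0.144,46.401,5.213,1.507
44,1.363,-4.412,2.282,4.410,3.750,0.711,0.511,0.163,0.133,41.736,4.230,1.193
45,1.411,-4.366,2.291,5.360,5.359,0.897,0.513,0.161,0.122,36.408,3.266,0.889
46,1.469,-4.306,2.300,6.246,6.763,0.906,0.515,0.158,0.110,24.403,2.178,0.616
47,1.535,-4.234,2.308,6.940,7.705,0.730,0.517,0.156,0.097,-4.424,1.046,0.385
48,1.605,-4.158,2.314,7.089,7.431,0.443,0.519,0.154,0.082,-41.929,0.730,0.184
49,1.673,-4.093,2.317,6.473,5.516,0.253,0.522,0.152,0.066,-61.072,1.583,-0.001
50,1.733,-4.051,2.319,5.450,2.869,0.256,0.525,0.149,0.050,-62.997,2.703,-0.144
51,1.782,-4.035,2.322,4.405,0.380,0.344,0.527,0.145,0.033,-59.049,3.570,-0.211
52,1.822,-4.041,2.326,3.479,-1.660,0.400,0.528,0.140,0.016,-54.064,4.138,-0.188
53,1.853,-4.066,2.330,2.698,-3.241,0.369,0.529,0.134,0.000,-48.837,4.472,-0.079
54,1.876,-4.104,2.333,2.061,-4.393,0.240,0.530,0.128,-0.015,-42.224,4.643,0.105
55,1.895,-4.152,2.335,1.585,-5.106,0.032,0.530,0.121,-0.029,-31.829,4.744,0.341
56,1.909,-4.204,2.334,1.324,-5.291,-0.197,0.531,0.114,-0.042,-16.255,4.886,0.580
57,1.922,-4.254,2.331,1.347,-4.845,-0.385,0.531,0.108,-0.055,0.650,5.062,0.791
58,1.937,-4.298,2.327,1.645,-3.846,-0.467,0.531,0.101,-0.068,12.372,5.097,0.938
59,1.956,-4.330,2.322,2.107,-2.586,-0.434,0.532,0.095,-0.080,17.279,4.901,1.008
60,1.980,-4.349,2.318,2.615,-1.340,-0.326,0.532,0.088,-0.092,17.672,4.546,1.012
61,2.008,-4.357,2.316,3.100,-0.247,-0.194,0.531,0.081,-0.103,15.860,4.135,0.972
62,2.042,-4.355,2.314,3.533,0.653,-0.071,0.530,0.073,-0.114,13.102,3.739,0.905
63,2.079,-4.345,2.314,3.906,1.365,0.022,0.529,0.065,-0.124,9.919,3.386,0.830
64,2.119,-4.329,2.315,4.215,1.903,0.070,0.527,0.056,-0.135,6.435,3.086,0.766
65,2.163,-4.308,2.315,4.456,2.277,0.087,0.525,0.047,-0.145,2.607,2.842,0.702
66,2.208,-4.284,2.316,4.624,2.488,0.077,0.523,0.038,-0.156,,,
# final eef position (m): 0.523 0.038 -0.156


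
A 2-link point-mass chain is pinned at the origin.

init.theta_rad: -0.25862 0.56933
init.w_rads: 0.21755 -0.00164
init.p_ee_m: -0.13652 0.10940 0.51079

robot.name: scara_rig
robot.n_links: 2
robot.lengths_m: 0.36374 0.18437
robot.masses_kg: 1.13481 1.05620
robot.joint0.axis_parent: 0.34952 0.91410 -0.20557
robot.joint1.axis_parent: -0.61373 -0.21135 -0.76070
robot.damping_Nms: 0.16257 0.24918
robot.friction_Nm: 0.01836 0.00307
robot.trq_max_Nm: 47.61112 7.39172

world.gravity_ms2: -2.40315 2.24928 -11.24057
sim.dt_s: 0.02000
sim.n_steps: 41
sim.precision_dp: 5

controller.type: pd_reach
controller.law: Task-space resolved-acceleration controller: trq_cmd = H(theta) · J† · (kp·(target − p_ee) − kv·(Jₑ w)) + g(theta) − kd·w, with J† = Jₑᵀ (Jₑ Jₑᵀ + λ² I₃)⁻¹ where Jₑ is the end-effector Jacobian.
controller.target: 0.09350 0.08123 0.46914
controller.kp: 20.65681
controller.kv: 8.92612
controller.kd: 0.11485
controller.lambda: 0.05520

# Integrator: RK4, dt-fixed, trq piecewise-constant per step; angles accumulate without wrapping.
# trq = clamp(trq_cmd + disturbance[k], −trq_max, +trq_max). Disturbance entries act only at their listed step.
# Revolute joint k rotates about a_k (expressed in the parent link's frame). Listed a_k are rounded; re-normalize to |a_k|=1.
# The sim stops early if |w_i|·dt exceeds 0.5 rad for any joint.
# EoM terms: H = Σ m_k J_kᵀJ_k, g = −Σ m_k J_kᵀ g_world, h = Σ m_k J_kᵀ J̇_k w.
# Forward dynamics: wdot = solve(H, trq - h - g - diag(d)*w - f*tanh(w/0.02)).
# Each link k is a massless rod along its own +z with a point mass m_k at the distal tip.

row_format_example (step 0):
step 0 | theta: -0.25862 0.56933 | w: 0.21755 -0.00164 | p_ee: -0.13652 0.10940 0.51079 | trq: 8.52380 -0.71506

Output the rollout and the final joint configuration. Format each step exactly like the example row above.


step 1 | theta: -0.25302 0.57122 | w: 0.34198 0.17945 | p_ee: -0.13374 0.10876 0.51160 | trq: 7.95101 -0.73625
step 2 | theta: -0.24521 0.57565 | w: 0.43914 0.25828 | p_ee: -0.12983 0.10805 0.51263 | trq: 7.43642 -0.73761
step 3 | theta: -0.23568 0.58116 | w: 0.51464 0.29136 | p_ee: -0.12504 0.10718 0.51383 | trq: 6.97352 -0.73160
step 4 | theta: -0.22482 0.58712 | w: 0.57251 0.30376 | p_ee: -0.11958 0.10614 0.51517 | trq: 6.55608 -0.72346
step 5 | theta: -0.21294 0.59323 | w: 0.61580 0.30686 | p_ee: -0.11360 0.10495 0.51658 | trq: 6.17850 -0.71538
step 6 | theta: -0.20032 0.59935 | w: 0.64696 0.30586 | p_ee: -0.10724 0.10361 0.51801 | trq: 5.83585 -0.70821
step 7 | theta: -0.18718 0.60543 | w: 0.66802 0.30311 | p_ee: -0.10061 0.10216 0.51944 | trq: 5.52389 -0.70218
step 8 | theta: -0.17370 0.61145 | w: 0.68065 0.29971 | p_ee: -0.09379 0.10063 0.52083 | trq: 5.23897 -0.69732
step 9 | theta: -0.16004 0.61740 | w: 0.68629 0.29614 | p_ee: -0.08687 0.09903 0.52215 | trq: 4.97797 -0.69353
step 10 | theta: -0.14633 0.62328 | w: 0.68613 0.29261 | p_ee: -0.07992 0.09739 0.52338 | trq: 4.73822 -0.69069
step 11 | theta: -0.13267 0.62909 | w: 0.68120 0.28923 | p_ee: -0.07298 0.09573 0.52452 | trq: 4.51743 -0.68869
step 12 | theta: -0.11914 0.63483 | w: 0.67238 0.28601 | p_ee: -0.06609 0.09406 0.52555 | trq: 4.31364 -0.68742
step 13 | theta: -0.10582 0.64051 | w: 0.66041 0.28297 | p_ee: -0.05931 0.09239 0.52647 | trq: 4.12514 -0.68677
step 14 | theta: -0.09277 0.64613 | w: 0.64592 0.28009 | p_ee: -0.05265 0.09074 0.52728 | trq: 3.95048 -0.68666
step 15 | theta: -0.08003 0.65169 | w: 0.62945 0.27735 | p_ee: -0.04614 0.08911 0.52799 | trq: 3.78837 -0.68702
step 16 | theta: -0.06763 0.65720 | w: 0.61145 0.27475 | p_ee: -0.03980 0.08752 0.52859 | trq: 3.63769 -0.68776
step 17 | theta: -0.05560 0.66266 | w: 0.59231 0.27226 | p_ee: -0.03364 0.08597 0.52909 | trq: 3.49746 -0.68886
step 18 | theta: -0.04396 0.66807 | w: 0.57235 0.26986 | p_ee: -0.02768 0.08447 0.52950 | trq: 3.36681 -0.69024
step 19 | theta: -0.03273 0.67344 | w: 0.55186 0.26755 | p_ee: -0.02192 0.08302 0.52982 | trq: 3.24496 -0.69187
step 20 | theta: -0.02191 0.67876 | w: 0.53106 0.26531 | p_ee: -0.01637 0.08162 0.53006 | trq: 3.13122 -0.69372
step 21 | theta: -0.01151 0.68403 | w: 0.51015 0.26313 | p_ee: -0.01103 0.08029 0.53023 | trq: 3.02498 -0.69574
step 22 | theta: -0.00152 0.68926 | w: 0.48929 0.26100 | p_ee: -0.00589 0.07901 0.53033 | trq: 2.92566 -0.69793
step 23 | theta: 0.00805 0.69445 | w: 0.46860 0.25890 | p_ee: -0.00097 0.07779 0.53036 | trq: 2.83277 -0.70024
step 24 | theta: 0.01721 0.69960 | w: 0.44821 0.25684 | p_ee: 0.00375 0.07664 0.53034 | trq: 2.74584 -0.70267
step 25 | theta: 0.02597 0.70471 | w: 0.42819 0.25481 | p_ee: 0.00826 0.07554 0.53027 | trq: 2.66446 -0.70519
step 26 | theta: 0.03433 0.70977 | w: 0.40863 0.25279 | p_ee: 0.01257 0.07451 0.53016 | trq: 2.58823 -0.70779
step 27 | theta: 0.04231 0.71480 | w: 0.38957 0.25080 | p_ee: 0.01668 0.07354 0.53001 | trq: 2.51680 -0.71045
step 28 | theta: 0.04991 0.71979 | w: 0.37106 0.24881 | p_ee: 0.02061 0.07263 0.52982 | trq: 2.44985 -0.71316
step 29 | theta: 0.05714 0.72474 | w: 0.35313 0.24684 | p_ee: 0.02435 0.07178 0.52960 | trq: 2.38708 -0.71591
step 30 | theta: 0.06403 0.72965 | w: 0.33580 0.24487 | p_ee: 0.02791 0.07098 0.52936 | trq: 2.32822 -0.71870
step 31 | theta: 0.07057 0.73451 | w: 0.31910 0.24291 | p_ee: 0.03131 0.07024 0.52909 | trq: 2.27300 -0.72151
step 32 | theta: 0.07679 0.73935 | w: 0.30301 0.24096 | p_ee: 0.03453 0.06955 0.52881 | trq: 2.22119 -0.72434
step 33 | theta: 0.08269 0.74414 | w: 0.28756 0.23900 | p_ee: 0.03760 0.06892 0.52851 | trq: 2.17256 -0.72718
step 34 | theta: 0.08828 0.74889 | w: 0.27274 0.23706 | p_ee: 0.04051 0.06834 0.52820 | trq: 2.12693 -0.73002
step 35 | theta: 0.09359 0.75360 | w: 0.25853 0.23511 | p_ee: 0.04328 0.06780 0.52788 | trq: 2.08409 -0.73287
step 36 | theta: 0.09862 0.75828 | w: 0.24494 0.23317 | p_ee: 0.04591 0.06731 0.52754 | trq: 2.04386 -0.73571
step 37 | theta: 0.10339 0.76292 | w: 0.23195 0.23123 | p_ee: 0.04840 0.06687 0.52721 | trq: 2.00610 -0.73855
step 38 | theta: 0.10790 0.76751 | w: 0.21955 0.22929 | p_ee: 0.05077 0.06647 0.52686 | trq: 1.97063 -0.74137
step 39 | theta: 0.11217 0.77207 | w: 0.20771 0.22736 | p_ee: 0.05301 0.06611 0.52652 | trq: 1.93732 -0.74418
step 40 | theta: 0.11621 0.77659 | w: 0.19643 0.22543 | p_ee: 0.05514 0.06579 0.52617 | trq: 1.90603 -0.74697
step 41 | theta: 0.12002 0.78108 | w: 0.18569 0.22351 | p_ee: 0.05716 0.06550 0.52582
final theta (rad): 0.12002 0.78108


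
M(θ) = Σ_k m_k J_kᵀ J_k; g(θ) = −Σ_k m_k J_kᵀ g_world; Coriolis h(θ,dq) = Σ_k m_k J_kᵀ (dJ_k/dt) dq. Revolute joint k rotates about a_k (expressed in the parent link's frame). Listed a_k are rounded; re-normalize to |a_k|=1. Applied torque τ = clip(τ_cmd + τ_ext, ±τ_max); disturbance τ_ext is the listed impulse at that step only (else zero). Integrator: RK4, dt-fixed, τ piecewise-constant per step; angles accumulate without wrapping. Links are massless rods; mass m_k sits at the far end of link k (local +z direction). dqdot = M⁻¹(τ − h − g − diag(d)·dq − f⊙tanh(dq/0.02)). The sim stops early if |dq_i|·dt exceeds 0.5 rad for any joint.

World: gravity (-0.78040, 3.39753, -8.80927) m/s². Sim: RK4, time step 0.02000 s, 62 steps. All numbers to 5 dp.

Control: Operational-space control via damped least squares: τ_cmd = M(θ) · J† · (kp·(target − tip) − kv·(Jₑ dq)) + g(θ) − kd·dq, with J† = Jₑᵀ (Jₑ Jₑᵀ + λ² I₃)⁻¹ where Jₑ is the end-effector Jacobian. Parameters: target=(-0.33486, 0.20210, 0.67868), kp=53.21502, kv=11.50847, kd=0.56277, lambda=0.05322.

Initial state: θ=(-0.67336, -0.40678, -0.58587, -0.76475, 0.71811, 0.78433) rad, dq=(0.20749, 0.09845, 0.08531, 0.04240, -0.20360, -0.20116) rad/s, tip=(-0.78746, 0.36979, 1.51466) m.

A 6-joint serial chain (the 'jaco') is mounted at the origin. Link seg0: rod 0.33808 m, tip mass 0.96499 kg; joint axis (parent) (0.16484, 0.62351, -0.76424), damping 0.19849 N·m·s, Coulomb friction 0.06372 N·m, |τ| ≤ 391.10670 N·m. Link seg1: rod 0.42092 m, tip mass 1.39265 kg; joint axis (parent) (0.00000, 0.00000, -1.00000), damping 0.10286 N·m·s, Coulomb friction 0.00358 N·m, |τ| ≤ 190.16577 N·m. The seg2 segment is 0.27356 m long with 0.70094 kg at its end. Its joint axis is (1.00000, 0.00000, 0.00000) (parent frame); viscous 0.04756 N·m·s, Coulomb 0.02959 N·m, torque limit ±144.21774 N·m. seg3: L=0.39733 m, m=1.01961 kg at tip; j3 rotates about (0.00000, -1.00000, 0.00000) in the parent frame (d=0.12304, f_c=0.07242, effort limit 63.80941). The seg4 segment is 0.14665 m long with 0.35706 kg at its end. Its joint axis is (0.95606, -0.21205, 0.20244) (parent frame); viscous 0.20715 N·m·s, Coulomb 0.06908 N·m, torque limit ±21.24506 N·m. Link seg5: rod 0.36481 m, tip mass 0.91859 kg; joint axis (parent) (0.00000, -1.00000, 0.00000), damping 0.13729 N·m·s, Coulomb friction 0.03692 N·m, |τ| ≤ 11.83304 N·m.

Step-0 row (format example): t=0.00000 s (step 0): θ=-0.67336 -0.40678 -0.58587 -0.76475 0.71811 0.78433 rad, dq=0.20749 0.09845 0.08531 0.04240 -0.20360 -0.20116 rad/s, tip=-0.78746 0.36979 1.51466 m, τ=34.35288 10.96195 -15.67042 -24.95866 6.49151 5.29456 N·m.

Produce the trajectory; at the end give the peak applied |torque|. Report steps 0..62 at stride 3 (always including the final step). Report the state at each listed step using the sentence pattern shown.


t=0.06000 s (step 3): θ=-0.65675 -0.38918 -0.66742 -0.88069 0.91820 0.89836 rad, dq=0.40489 0.50093 -2.46612 -3.08389 5.78041 2.46979 rad/s, tip=-0.74090 0.36807 1.46052 m, τ=30.43245 9.44735 8.10728 -8.20485 2.59305 0.73763 N·m.
t=0.12000 s (step 6): θ=-0.61760 -0.36164 -0.83921 -1.07770 1.30168 1.01617 rad, dq=0.92098 0.41504 -3.07044 -3.22459 6.59546 1.44328 rad/s, tip=-0.67485 0.37059 1.34036 m, τ=26.54369 8.91844 18.51335 -2.25961 1.49306 -1.87098 N·m.
t=0.18000 s (step 9): θ=-0.54946 -0.32901 -1.01737 -1.23906 1.68465 1.07708 rad, dq=1.30804 0.71533 -2.73221 -2.02092 6.12834 0.70550 rad/s, tip=-0.61035 0.37940 1.20966 m, τ=15.56505 4.45599 19.47651 0.34711 -0.43108 -4.04632 N·m.
t=0.24000 s (step 12): θ=-0.46752 -0.28009 -1.15579 -1.31796 2.03105 1.10381 rad, dq=1.37859 0.84843 -1.84579 -0.66773 5.38855 0.20910 rad/s, tip=-0.54412 0.38692 1.08995 m, τ=2.05752 -1.54794 17.00850 2.47995 -2.33248 -4.94412 N·m.
t=0.30000 s (step 15): θ=-0.38825 -0.23855 -1.24372 -1.33301 2.32194 1.10048 rad, dq=1.24561 0.48795 -1.14349 0.07148 4.28067 -0.29134 rad/s, tip=-0.47830 0.38701 0.99209 m, τ=-5.29256 -4.68411 14.20891 3.24703 -3.43181 -4.67089 N·m.
t=0.36000 s (step 18): θ=-0.31973 -0.22459 -1.30236 -1.31988 2.54179 1.07104 rad, dq=1.02791 0.01165 -0.86320 0.34754 3.07733 -0.65741 rad/s, tip=-0.42302 0.37766 0.91781 m, τ=-6.28977 -4.87930 12.18659 2.81742 -3.85370 -3.87069 N·m.
t=0.42000 s (step 21): θ=-0.26542 -0.23403 -1.35184 -1.29403 2.69543 1.02705 rad, dq=0.78093 -0.29598 -0.79888 0.50449 2.10071 -0.77384 rad/s, tip=-0.38319 0.36055 0.86177 m, τ=-4.29990 -3.79586 11.13591 1.87170 -4.00051 -3.13696 N·m.
t=0.48000 s (step 24): θ=-0.22562 -0.25766 -1.39909 -1.26134 2.79967 0.98208 rad, dq=0.54794 -0.46758 -0.77430 0.57982 1.42015 -0.71069 rad/s, tip=-0.35750 0.33917 0.81829 m, τ=-1.33221 -2.39141 10.68060 0.87844 -4.06049 -2.66515 N·m.
t=0.54000 s (step 27): θ=-0.19884 -0.28835 -1.44444 -1.22591 2.87018 0.94335 rad, dq=0.34950 -0.53728 -0.73217 0.59804 0.96031 -0.57849 rad/s, tip=-0.34256 0.31663 0.78387 m, τ=1.73745 -1.05500 10.46850 0.00242 -4.06110 -2.42839 N·m.
t=0.60000 s (step 30): θ=-0.18265 -0.32102 -1.48647 -1.19067 2.91777 0.91292 rad, dq=0.19605 -0.53957 -0.66468 0.57505 0.64505 -0.43972 rad/s, tip=-0.33505 0.29507 0.75656 m, τ=4.48408 0.06539 10.31602 -0.70726 -4.00569 -2.35039 N·m.
t=0.66000 s (step 33): θ=-0.17427 -0.35249 -1.52390 -1.15772 2.94951 0.89023 rad, dq=0.08904 -0.50189 -0.58076 0.52201 0.42545 -0.32194 rad/s, tip=-0.33229 0.27570 0.73513 m, τ=6.69245 0.91349 10.15661 -1.24003 -3.90889 -2.35892 N·m.
t=0.72000 s (step 36): θ=-0.17104 -0.38100 -1.55610 -1.12860 2.97017 0.87374 rad, dq=0.02351 -0.44409 -0.49240 0.44863 0.27178 -0.23231 rad/s, tip=-0.33229 0.25903 0.71860 m, τ=8.28304 1.47888 9.98035 -1.60227 -3.79114 -2.40310 N·m.
t=0.78000 s (step 39): θ=-0.17062 -0.40594 -1.58313 -1.10424 2.98308 0.86195 rad, dq=-0.00494 -0.38666 -0.40951 0.36455 0.16439 -0.16345 rad/s, tip=-0.33362 0.24518 0.70613 m, τ=9.26490 1.78272 9.79767 -1.81130 -3.66994 -2.45573 N·m.
t=0.84000 s (step 42): θ=-0.17110 -0.42752 -1.60549 -1.08490 2.99058 0.85375 rad, dq=-0.00915 -0.33039 -0.33734 0.28247 0.08986 -0.11301 rad/s, tip=-0.33533 0.23400 0.69696 m, τ=9.72160 1.86238 9.62272 -1.89726 -3.55717 -2.49984 N·m.
t=0.90000 s (step 45): θ=-0.17149 -0.44564 -1.62386 -1.07025 2.99437 0.84804 rad, dq=-0.00362 -0.27217 -0.27662 0.20818 0.03953 -0.07984 rad/s, tip=-0.33686 0.22524 0.69040 m, τ=9.80424 1.78225 9.46499 -1.89723 -3.45928 -2.53125 N·m.
t=0.96000 s (step 48): θ=-0.17146 -0.46030 -1.63888 -1.05978 2.99579 0.84391 rad, dq=0.00418 -0.21587 -0.22450 0.14312 0.01179 -0.05970 rad/s, tip=-0.33797 0.21858 0.68582 m, τ=9.65722 1.61036 9.33898 -1.84606 -3.38903 -2.55294 N·m.
t=1.02000 s (step 51): θ=-0.17100 -0.47173 -1.65090 -1.05292 2.99620 0.84071 rad, dq=0.01074 -0.16546 -0.17662 0.08771 0.00360 -0.04764 rad/s, tip=-0.33856 0.21361 0.68260 m, τ=9.39383 1.40119 9.24743 -1.77083 -3.35112 -2.56858 N·m.
t=1.08000 s (step 54): θ=-0.17020 -0.48038 -1.66020 -1.04907 2.99633 0.83814 rad, dq=0.01544 -0.12368 -0.13427 0.04331 0.00084 -0.03836 rad/s, tip=-0.33869 0.21003 0.68034 m, τ=9.09493 1.19221 9.16491 -1.68931 -3.32082 -2.58077 N·m.
t=1.14000 s (step 57): θ=-0.16918 -0.48674 -1.66715 -1.04740 2.99633 0.83609 rad, dq=0.01807 -0.08779 -0.09807 0.01684 -0.00051 -0.02982 rad/s, tip=-0.33851 0.20754 0.67882 m, τ=8.78401 0.99168 9.08896 -1.61180 -3.29327 -2.58995 N·m.
t=1.20000 s (step 60): θ=-0.16808 -0.49105 -1.67210 -1.04667 2.99628 0.83454 rad, dq=0.01839 -0.05712 -0.06786 0.00967 -0.00103 -0.02214 rad/s, tip=-0.33811 0.20591 0.67787 m, τ=8.49517 0.81550 9.02408 -1.54837 -3.26947 -2.59498 N·m.
t=1.24000 s (step 62): θ=-0.16736 -0.49304 -1.67448 -1.04633 2.99624 0.83373 rad, dq=0.01753 -0.04231 -0.05115 0.00754 -0.00099 -0.01849 rad/s, tip=-0.33778 0.20517 0.67749 m.
max |τ| (N·m): 34.35288


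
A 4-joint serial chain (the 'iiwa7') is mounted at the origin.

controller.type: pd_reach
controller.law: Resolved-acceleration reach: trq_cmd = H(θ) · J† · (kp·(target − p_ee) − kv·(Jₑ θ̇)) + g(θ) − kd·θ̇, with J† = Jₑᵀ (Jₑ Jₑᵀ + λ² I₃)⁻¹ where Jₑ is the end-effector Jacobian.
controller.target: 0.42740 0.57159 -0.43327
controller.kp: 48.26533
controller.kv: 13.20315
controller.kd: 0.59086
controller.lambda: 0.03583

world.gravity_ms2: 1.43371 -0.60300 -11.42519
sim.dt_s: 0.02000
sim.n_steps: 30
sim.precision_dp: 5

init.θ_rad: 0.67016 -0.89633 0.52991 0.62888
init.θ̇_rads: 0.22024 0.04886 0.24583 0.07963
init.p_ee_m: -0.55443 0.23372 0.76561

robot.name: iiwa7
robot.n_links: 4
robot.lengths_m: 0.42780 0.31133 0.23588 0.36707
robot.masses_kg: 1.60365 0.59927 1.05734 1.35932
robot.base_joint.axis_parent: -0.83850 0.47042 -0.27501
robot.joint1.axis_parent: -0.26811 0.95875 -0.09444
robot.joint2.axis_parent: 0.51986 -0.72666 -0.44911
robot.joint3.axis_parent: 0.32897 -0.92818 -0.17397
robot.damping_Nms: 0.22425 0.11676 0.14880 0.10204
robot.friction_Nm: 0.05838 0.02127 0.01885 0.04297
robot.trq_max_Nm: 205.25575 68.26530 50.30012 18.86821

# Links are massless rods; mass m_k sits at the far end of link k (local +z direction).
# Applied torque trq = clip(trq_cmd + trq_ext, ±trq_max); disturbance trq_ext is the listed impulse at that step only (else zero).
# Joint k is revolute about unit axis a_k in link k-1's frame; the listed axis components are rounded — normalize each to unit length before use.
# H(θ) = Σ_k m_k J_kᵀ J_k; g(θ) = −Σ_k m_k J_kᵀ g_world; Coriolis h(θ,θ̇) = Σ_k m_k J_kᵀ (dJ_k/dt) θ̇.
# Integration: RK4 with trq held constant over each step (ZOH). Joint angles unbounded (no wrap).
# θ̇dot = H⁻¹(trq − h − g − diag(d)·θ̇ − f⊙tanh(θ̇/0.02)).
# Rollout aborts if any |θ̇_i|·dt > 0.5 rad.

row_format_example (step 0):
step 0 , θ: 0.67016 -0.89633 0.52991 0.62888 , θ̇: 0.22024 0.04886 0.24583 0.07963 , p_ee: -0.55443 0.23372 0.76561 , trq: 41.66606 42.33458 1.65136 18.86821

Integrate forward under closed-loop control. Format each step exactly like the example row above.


step 1 , θ: 0.66498 -0.85030 0.56963 0.68734 , θ̇: -0.74523 4.37682 3.41994 5.75973 , p_ee: -0.54476 0.24057 0.75290 , trq: 13.25030 27.44701 -0.99650 10.60019
step 2 , θ: 0.64276 -0.74635 0.63620 0.84398 , θ̇: -1.45486 5.87938 3.16855 9.72560 , p_ee: -0.52017 0.25538 0.72316 , trq: -8.16405 9.56917 1.61917 5.51551
step 3 , θ: 0.60953 -0.62357 0.71035 1.04103 , θ̇: -1.85423 6.33367 4.21629 9.94341 , p_ee: -0.48302 0.27565 0.68430 , trq: -16.55933 -3.44117 2.83490 2.99752
step 4 , θ: 0.57232 -0.50527 0.79456 1.23780 , θ̇: -1.86248 5.52486 4.36356 9.65140 , p_ee: -0.43669 0.29825 0.64076 , trq: -18.14340 -9.75933 2.75190 0.31508
step 5 , θ: 0.53728 -0.40743 0.88590 1.42099 , θ̇: -1.64484 4.26984 4.85408 8.67111 , p_ee: -0.38433 0.32077 0.59483 , trq: -19.22735 -12.63033 1.46410 -2.02031
step 6 , θ: 0.50791 -0.33839 0.98677 1.58412 , θ̇: -1.29131 2.61910 5.28316 7.66274 , p_ee: -0.32851 0.34224 0.54836 , trq: -19.73587 -13.92726 0.03275 -4.07583
step 7 , θ: 0.48669 -0.30599 1.09575 1.72739 , θ̇: -0.82288 0.57699 5.62607 6.69727 , p_ee: -0.27105 0.36226 0.50351 , trq: -20.48171 -15.00047 -0.94767 -5.63647
step 8 , θ: 0.47598 -0.31868 1.21020 1.85229 , θ̇: -0.23210 -1.91081 5.78669 5.83761 , p_ee: -0.21389 0.38091 0.46286 , trq: -21.86796 -16.89492 -0.99298 -6.63518
step 9 , θ: 0.47837 -0.38599 1.32537 1.96180 , θ̇: 0.49382 -4.88566 5.65277 5.17935 , p_ee: -0.15971 0.39857 0.42909 , trq: -21.89639 -20.08757 0.23231 -7.16241
step 10 , θ: 0.49700 -0.51800 1.43404 2.06167 , θ̇: 1.38789 -8.34100 5.12188 4.89789 , p_ee: -0.11243 0.41550 0.40391 , trq: -6.05229 -18.82854 1.57647 -7.48993
step 11 , θ: 0.53716 -0.72130 1.52489 2.16248 , θ̇: 2.62383 -11.89434 3.94966 5.26465 , p_ee: -0.07677 0.43157 0.38657 , trq: 45.69661 9.22766 -3.03467 -7.95068
step 12 , θ: 0.60666 -0.97378 1.58230 2.27364 , θ̇: 4.29929 -13.13061 1.94189 5.86358 , p_ee: -0.05555 0.44652 0.37180 , trq: 61.47878 38.43567 -9.87275 -7.95465
step 13 , θ: 0.70397 -1.21268 1.61108 2.38072 , θ̇: 5.43086 -10.70401 1.00847 4.87534 , p_ee: -0.04437 0.46151 0.35090 , trq: 34.83647 42.57456 -12.79258 -5.75231
step 14 , θ: 0.81574 -1.39055 1.63054 2.45816 , θ̇: 5.76396 -7.15775 0.85320 2.96550 , p_ee: -0.03430 0.47804 0.31969 , trq: 6.36670 35.65234 -12.57866 -2.07988
step 15 , θ: 0.92936 -1.50193 1.64505 2.50017 , θ̇: 5.60866 -4.04652 0.48705 1.32632 , p_ee: -0.02009 0.49544 0.28001 , trq: -11.40924 26.94773 -10.44366 1.37021
step 16 , θ: 1.03773 -1.55850 1.64954 2.51543 , θ̇: 5.22741 -1.64356 -0.10733 0.25508 , p_ee: -0.00128 0.51186 0.23536 , trq: -20.22379 19.92081 -7.92161 3.86308
step 17 , θ: 1.13781 -1.57299 1.64153 2.51451 , θ̇: 4.77883 0.17677 -0.73902 -0.30771 , p_ee: 0.02051 0.52570 0.18876 , trq: -23.80737 14.82485 -5.72462 5.32041
step 18 , θ: 1.22898 -1.55546 1.62150 2.50604 , θ̇: 4.33462 1.56774 -1.28654 -0.51775 , p_ee: 0.04342 0.53611 0.14252 , trq: -24.74077 11.03614 -4.00637 5.95398
step 19 , θ: 1.31156 -1.51338 1.59167 2.49566 , θ̇: 3.92145 2.63281 -1.71354 -0.50132 , p_ee: 0.06611 0.54301 0.09828 , trq: -24.56818 7.88185 -2.71353 5.97421
step 20 , θ: 1.38626 -1.45273 1.55437 2.48708 , θ̇: 3.54712 3.42472 -2.03312 -0.33899 , p_ee: 0.08791 0.54692 0.05716 , trq: -24.25848 4.88399 -1.73344 5.53752
step 21 , θ: 1.45378 -1.37864 1.51171 2.48247 , θ̇: 3.20622 3.97737 -2.24996 -0.10193 , p_ee: 0.10866 0.54863 0.01971 , trq: -24.47478 1.80208 -0.98508 4.77764
step 22 , θ: 1.51466 -1.29552 1.46596 2.48258 , θ̇: 2.88433 4.33026 -2.33830 0.12838 , p_ee: 0.12857 0.54892 -0.01402 , trq: -25.60882 -1.38585 -0.43993 3.83660
step 23 , θ: 1.56921 -1.20706 1.41969 2.48690 , θ̇: 2.57800 4.50939 -2.30942 0.32917 , p_ee: 0.14793 0.54837 -0.04437 , trq: -27.73707 -4.64901 -0.03162 2.79604
step 24 , θ: 1.61779 -1.11657 1.37503 2.49490 , θ̇: 2.28919 4.53162 -2.18025 0.49903 , p_ee: 0.16705 0.54729 -0.07185 , trq: -30.77761 -7.94060 0.30880 1.72049
step 25 , θ: 1.66072 -1.02696 1.33408 2.50578 , θ̇: 2.01706 4.41958 -1.94051 0.62004 , p_ee: 0.18613 0.54574 -0.09697 , trq: -34.55612 -11.19233 0.61471 0.69480
step 26 , θ: 1.69840 -0.94081 1.29901 2.51862 , θ̇: 1.76436 4.18522 -1.59353 0.69317 , p_ee: 0.20517 0.54363 -0.12023 , trq: -38.81617 -14.37840 0.93009 -0.21940
step 27 , θ: 1.73125 -0.86055 1.27185 2.53257 , θ̇: 1.53491 3.83005 -1.14617 0.72744 , p_ee: 0.22401 0.54084 -0.14197 , trq: -43.21590 -17.47125 1.28538 -0.97704
step 28 , θ: 1.75981 -0.78869 1.25447 2.54703 , θ̇: 1.33374 3.34592 -0.60913 0.73706 , p_ee: 0.24239 0.53731 -0.16241 , trq: -47.25157 -20.34697 1.66967 -1.54738
step 29 , θ: 1.78473 -0.72798 1.24842 2.56173 , θ̇: 1.16885 2.71848 -0.00701 0.74289 , p_ee: 0.26001 0.53316 -0.18162 , trq: -50.15483 -22.63961 1.99370 -1.91367
step 30 , θ: 1.80687 -0.68138 1.25435 2.57694 , θ̇: 1.05288 1.93865 0.60221 0.77513 , p_ee: 0.27657 0.52868 -0.19960


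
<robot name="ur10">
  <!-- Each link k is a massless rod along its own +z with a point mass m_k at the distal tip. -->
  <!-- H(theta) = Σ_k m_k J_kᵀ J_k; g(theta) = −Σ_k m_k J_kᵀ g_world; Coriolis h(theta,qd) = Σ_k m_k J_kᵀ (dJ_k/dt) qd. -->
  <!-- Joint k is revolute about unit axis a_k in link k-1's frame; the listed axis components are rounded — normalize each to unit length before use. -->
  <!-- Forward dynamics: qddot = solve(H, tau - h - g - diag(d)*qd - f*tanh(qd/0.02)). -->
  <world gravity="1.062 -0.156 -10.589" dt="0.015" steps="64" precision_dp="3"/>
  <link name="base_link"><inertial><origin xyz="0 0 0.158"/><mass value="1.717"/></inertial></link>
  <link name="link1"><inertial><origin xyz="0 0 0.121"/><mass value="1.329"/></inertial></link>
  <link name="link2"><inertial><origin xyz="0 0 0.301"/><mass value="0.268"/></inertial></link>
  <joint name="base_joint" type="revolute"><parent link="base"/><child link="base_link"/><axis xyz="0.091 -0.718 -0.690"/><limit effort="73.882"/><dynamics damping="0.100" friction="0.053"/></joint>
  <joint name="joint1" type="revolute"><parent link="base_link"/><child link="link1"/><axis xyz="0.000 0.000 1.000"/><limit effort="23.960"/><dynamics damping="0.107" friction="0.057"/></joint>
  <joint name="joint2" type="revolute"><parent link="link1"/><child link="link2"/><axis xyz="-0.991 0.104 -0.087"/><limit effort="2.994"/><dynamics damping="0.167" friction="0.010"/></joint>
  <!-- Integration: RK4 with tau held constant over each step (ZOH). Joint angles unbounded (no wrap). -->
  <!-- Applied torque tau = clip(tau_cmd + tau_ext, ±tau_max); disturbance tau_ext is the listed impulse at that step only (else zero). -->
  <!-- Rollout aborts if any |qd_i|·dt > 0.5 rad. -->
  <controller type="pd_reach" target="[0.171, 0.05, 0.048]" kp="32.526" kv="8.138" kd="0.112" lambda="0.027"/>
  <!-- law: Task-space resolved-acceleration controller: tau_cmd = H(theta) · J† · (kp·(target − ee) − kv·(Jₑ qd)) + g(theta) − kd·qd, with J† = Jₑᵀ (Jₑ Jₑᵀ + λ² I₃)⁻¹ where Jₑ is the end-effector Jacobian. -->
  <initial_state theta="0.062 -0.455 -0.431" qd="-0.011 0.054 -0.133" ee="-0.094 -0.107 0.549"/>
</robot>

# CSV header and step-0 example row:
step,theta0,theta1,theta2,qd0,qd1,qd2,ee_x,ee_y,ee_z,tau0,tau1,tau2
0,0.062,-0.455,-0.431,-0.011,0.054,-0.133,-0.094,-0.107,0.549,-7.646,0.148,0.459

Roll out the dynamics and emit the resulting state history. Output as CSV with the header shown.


step,theta0,theta1,theta2,qd0,qd1,qd2,ee_x,ee_y,ee_z,tau0,tau1,tau2
1,0.052,-0.477,-0.440,-1.245,-2.549,-1.028,-0.093,-0.108,0.548,-7.295,0.393,0.533
2,0.027,-0.516,-0.460,-2.149,-2.619,-1.568,-0.088,-0.110,0.547,-6.910,0.302,0.539
3,-0.012,-0.557,-0.487,-3.028,-2.795,-2.076,-0.078,-0.113,0.546,-6.543,0.224,0.522
4,-0.064,-0.600,-0.522,-3.885,-2.988,-2.567,-0.064,-0.116,0.545,-6.044,0.141,0.490
5,-0.128,-0.646,-0.564,-4.703,-3.136,-3.031,-0.046,-0.120,0.542,-5.286,0.045,0.443
6,-0.204,-0.694,-0.612,-5.445,-3.184,-3.430,-0.024,-0.124,0.539,-4.219,-0.070,0.381
7,-0.291,-0.741,-0.666,-6.071,-3.104,-3.719,0.001,-0.127,0.534,-2.907,-0.202,0.305
8,-0.385,-0.786,-0.723,-6.548,-2.905,-3.865,0.029,-0.128,0.527,-1.488,-0.347,0.216
9,-0.486,-0.827,-0.781,-6.868,-2.623,-3.867,0.059,-0.127,0.518,-0.101,-0.494,0.120
10,-0.590,-0.864,-0.838,-7.044,-2.300,-3.746,0.091,-0.124,0.507,1.157,-0.637,0.022
11,-0.696,-0.896,-0.892,-7.098,-1.970,-3.541,0.123,-0.119,0.495,2.242,-0.769,-0.071
12,-0.802,-0.923,-0.944,-7.057,-1.658,-3.286,0.155,-0.112,0.480,3.144,-0.886,-0.156
13,-0.907,-0.946,-0.991,-6.945,-1.377,-3.013,0.187,-0.103,0.464,3.875,-0.989,-0.230
14,-1.010,-0.965,-1.034,-6.781,-1.133,-2.742,0.217,-0.092,0.447,4.452,-1.076,-0.292
15,-1.110,-0.980,-1.073,-6.582,-0.928,-2.489,0.245,-0.079,0.428,4.894,-1.149,-0.343
16,-1.207,-0.993,-1.109,-6.359,-0.759,-2.260,0.271,-0.065,0.408,5.220,-1.209,-0.382
17,-1.301,-1.003,-1.141,-6.121,-0.624,-2.059,0.294,-0.051,0.388,5.448,-1.257,-0.412
18,-1.391,-1.012,-1.170,-5.876,-0.520,-1.886,0.315,-0.035,0.366,5.592,-1.294,-0.433
19,-1.477,-1.019,-1.198,-5.628,-0.441,-1.741,0.333,-0.019,0.345,5.666,-1.322,-0.447
20,-1.560,-1.025,-1.223,-5.382,-0.385,-1.621,0.349,-0.003,0.324,5.681,-1.342,-0.454
21,-1.639,-1.030,-1.246,-5.140,-0.347,-1.524,0.362,0.013,0.302,5.647,-1.355,-0.456
22,-1.714,-1.035,-1.269,-4.905,-0.325,-1.446,0.373,0.029,0.281,5.574,-1.362,-0.454
23,-1.786,-1.040,-1.290,-4.677,-0.314,-1.385,0.382,0.044,0.261,5.468,-1.364,-0.449
24,-1.854,-1.045,-1.310,-4.458,-0.312,-1.338,0.389,0.058,0.241,5.337,-1.362,-0.441
25,-1.920,-1.050,-1.330,-4.249,-0.317,-1.303,0.394,0.072,0.222,5.185,-1.357,-0.431
26,-1.982,-1.055,-1.350,-4.049,-0.328,-1.276,0.397,0.085,0.204,5.019,-1.350,-0.419
27,-2.041,-1.060,-1.369,-3.859,-0.341,-1.258,0.399,0.097,0.186,4.842,-1.340,-0.407
28,-2.098,-1.065,-1.387,-3.678,-0.357,-1.245,0.399,0.109,0.170,4.658,-1.329,-0.394
29,-2.152,-1.070,-1.406,-3.507,-0.375,-1.236,0.399,0.119,0.154,4.469,-1.316,-0.380
30,-2.203,-1.076,-1.424,-3.344,-0.392,-1.231,0.397,0.129,0.139,4.279,-1.303,-0.367
31,-2.252,-1.082,-1.443,-3.191,-0.410,-1.228,0.395,0.138,0.125,4.089,-1.289,-0.354
32,-2.299,-1.089,-1.461,-3.045,-0.427,-1.227,0.392,0.146,0.112,3.900,-1.275,-0.341
33,-2.344,-1.095,-1.480,-2.907,-0.443,-1.226,0.389,0.153,0.100,3.714,-1.260,-0.328
34,-2.386,-1.102,-1.498,-2.777,-0.458,-1.226,0.385,0.160,0.089,3.532,-1.246,-0.316
35,-2.427,-1.109,-1.517,-2.654,-0.471,-1.225,0.381,0.166,0.078,3.354,-1.231,-0.305
36,-2.466,-1.116,-1.535,-2.536,-0.484,-1.224,0.377,0.171,0.068,3.181,-1.217,-0.294
37,-2.503,-1.123,-1.553,-2.425,-0.494,-1.223,0.372,0.175,0.059,3.014,-1.203,-0.284
38,-2.539,-1.131,-1.572,-2.320,-0.504,-1.221,0.367,0.179,0.051,2.853,-1.189,-0.274
39,-2.573,-1.138,-1.590,-2.219,-0.512,-1.217,0.362,0.183,0.043,2.697,-1.175,-0.265
40,-2.605,-1.146,-1.608,-2.123,-0.518,-1.213,0.357,0.186,0.035,2.547,-1.162,-0.256
41,-2.637,-1.154,-1.626,-2.032,-0.524,-1.208,0.352,0.188,0.029,2.403,-1.148,-0.248
42,-2.667,-1.162,-1.644,-1.945,-0.528,-1.202,0.347,0.190,0.022,2.265,-1.135,-0.240
43,-2.695,-1.170,-1.662,-1.862,-0.531,-1.196,0.342,0.192,0.017,2.133,-1.123,-0.233
44,-2.722,-1.178,-1.680,-1.782,-0.533,-1.188,0.338,0.193,0.011,2.006,-1.110,-0.226
45,-2.749,-1.186,-1.698,-1.706,-0.534,-1.179,0.333,0.194,0.007,1.884,-1.098,-0.219
46,-2.774,-1.194,-1.716,-1.632,-0.534,-1.169,0.328,0.195,0.002,1.768,-1.086,-0.213
47,-2.798,-1.202,-1.733,-1.562,-0.534,-1.158,0.323,0.196,-0.002,1.657,-1.075,-0.207
48,-2.821,-1.210,-1.750,-1.494,-0.532,-1.147,0.319,0.196,-0.006,1.551,-1.063,-0.201
49,-2.843,-1.218,-1.768,-1.428,-0.530,-1.135,0.314,0.196,-0.009,1.450,-1.052,-0.196
50,-2.863,-1.226,-1.785,-1.365,-0.527,-1.122,0.310,0.195,-0.012,1.354,-1.041,-0.191
51,-2.884,-1.234,-1.801,-1.304,-0.524,-1.109,0.306,0.195,-0.015,1.262,-1.030,-0.186
52,-2.903,-1.242,-1.818,-1.245,-0.520,-1.095,0.302,0.194,-0.018,1.174,-1.020,-0.181
53,-2.921,-1.249,-1.834,-1.189,-0.515,-1.080,0.298,0.193,-0.020,1.091,-1.009,-0.176
54,-2.938,-1.257,-1.850,-1.133,-0.510,-1.065,0.294,0.192,-0.022,1.011,-0.999,-0.171
55,-2.955,-1.265,-1.866,-1.080,-0.505,-1.050,0.290,0.191,-0.024,0.936,-0.989,-0.167
56,-2.971,-1.272,-1.882,-1.028,-0.499,-1.034,0.286,0.190,-0.026,0.864,-0.980,-0.163
57,-2.986,-1.280,-1.897,-0.978,-0.493,-1.018,0.283,0.188,-0.027,0.795,-0.970,-0.158
58,-3.000,-1.287,-1.912,-0.930,-0.486,-1.001,0.280,0.187,-0.029,0.731,-0.961,-0.154
59,-3.014,-1.294,-1.927,-0.883,-0.480,-0.984,0.276,0.185,-0.030,0.669,-0.951,-0.150
60,-3.027,-1.301,-1.942,-0.837,-0.473,-0.967,0.273,0.184,-0.031,0.611,-0.942,-0.146
61,-3.039,-1.308,-1.956,-0.793,-0.466,-0.950,0.270,0.182,-0.032,0.555,-0.934,-0.142
62,-3.050,-1.315,-1.970,-0.749,-0.458,-0.932,0.267,0.180,-0.032,0.503,-0.925,-0.138
63,-3.061,-1.322,-1.984,-0.708,-0.451,-0.915,0.264,0.178,-0.033,0.454,-0.916,-0.134
64,-3.072,-1.329,-1.998,-0.667,-0.443,-0.897,0.262,0.176,-0.033,,,
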